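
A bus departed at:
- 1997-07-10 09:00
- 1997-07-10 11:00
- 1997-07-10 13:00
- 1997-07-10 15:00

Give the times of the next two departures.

1997-07-10 17:00, 1997-07-10 19:00

Spacing: 2, 2, 2 h — constant 2 h.
1997-07-10 15:00 + 2 h = 1997-07-10 17:00.
1997-07-10 17:00 + 2 h = 1997-07-10 19:00.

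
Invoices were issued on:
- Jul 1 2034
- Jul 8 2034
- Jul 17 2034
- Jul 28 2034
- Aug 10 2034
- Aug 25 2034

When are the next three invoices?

Intervals are 7, 9, 11, 13, 15 days — an arithmetic progression with common difference 2.
Next gap: 17 days. Aug 25 2034 + 17 days = Sep 11 2034.
Next gap: 19 days. Sep 11 2034 + 19 days = Sep 30 2034.
Next gap: 21 days. Sep 30 2034 + 21 days = Oct 21 2034.

Sep 11 2034, Sep 30 2034, Oct 21 2034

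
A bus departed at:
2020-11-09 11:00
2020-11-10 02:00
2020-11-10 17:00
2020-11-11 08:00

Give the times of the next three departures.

Gaps: 15, 15, 15 hours — each event is 15 hours after the previous one.
2020-11-11 08:00 + 15 h = 2020-11-11 23:00.
2020-11-11 23:00 + 15 h = 2020-11-12 14:00.
2020-11-12 14:00 + 15 h = 2020-11-13 05:00.

2020-11-11 23:00, 2020-11-12 14:00, 2020-11-13 05:00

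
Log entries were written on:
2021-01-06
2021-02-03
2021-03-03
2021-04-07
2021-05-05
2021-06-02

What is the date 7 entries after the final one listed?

2022-01-05

These are Wednesdays at 28- or 35-day spacing (28, 28, 35, 28, 28).
The pattern: 1st Wednesday of the month.
1st Wednesday of July 2021: 2021-07-07.
1st Wednesday of August 2021: 2021-08-04.
September 2021 — 1st Wednesday is 2021-09-01.
October 2021 — 1st Wednesday is 2021-10-06.
1st Wednesday of November 2021: 2021-11-03.
December 2021 — 1st Wednesday is 2021-12-01.
1st Wednesday of January 2022: 2022-01-05.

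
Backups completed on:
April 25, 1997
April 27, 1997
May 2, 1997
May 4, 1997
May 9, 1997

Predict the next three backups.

May 11, 1997; May 16, 1997; May 18, 1997

Every event lands on a Friday or Sunday (gaps cycle 2, 5, 2, 5).
So the schedule is: every Friday and Sunday.
The following Sunday is May 11, 1997.
Next Friday: May 16, 1997.
Next Sunday: May 18, 1997.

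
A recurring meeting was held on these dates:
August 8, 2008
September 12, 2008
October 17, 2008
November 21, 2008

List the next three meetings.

December 26, 2008; January 30, 2009; March 6, 2009

Gaps between consecutive events: 35, 35, 35 days — a constant 35-day interval.
November 21, 2008 + 35 days = December 26, 2008.
December 26, 2008 + 35 days = January 30, 2009.
January 30, 2009 + 35 days = March 6, 2009.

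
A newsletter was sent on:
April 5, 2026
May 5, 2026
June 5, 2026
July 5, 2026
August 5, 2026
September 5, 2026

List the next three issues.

Gaps: 30, 31, 30, 31, 31 days — not constant. Every event is on the 5th of the month.
Pattern: the 5th of each month.
Next: October 2026 → October 5, 2026.
Next: November 2026 → November 5, 2026.
Next: December 2026 → December 5, 2026.

October 5, 2026; November 5, 2026; December 5, 2026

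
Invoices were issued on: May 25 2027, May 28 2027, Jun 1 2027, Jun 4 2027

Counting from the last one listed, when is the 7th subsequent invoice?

Jun 29 2027

The gap pattern 3, 4, 3 repeats every 2 events.
These are the Tuesdays and Fridays of each week.
Next Tuesday: Jun 8 2027.
The following Friday is Jun 11 2027.
Next Tuesday: Jun 15 2027.
The following Friday is Jun 18 2027.
Next Tuesday: Jun 22 2027.
Next Friday: Jun 25 2027.
Next Tuesday: Jun 29 2027.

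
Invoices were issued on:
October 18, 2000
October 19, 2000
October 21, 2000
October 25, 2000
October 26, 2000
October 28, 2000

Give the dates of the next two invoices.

November 1, 2000; November 2, 2000

Gaps: 1, 2, 4, 1, 2 days — not constant, but cyclic with period 3.
The events fall on every Wednesday, Thursday and Saturday.
Next Wednesday: November 1, 2000.
Next Thursday: November 2, 2000.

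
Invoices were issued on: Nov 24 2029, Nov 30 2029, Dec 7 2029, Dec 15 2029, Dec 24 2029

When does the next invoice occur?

Gaps: 6, 7, 8, 9 days — each gap is 1 larger than the previous one.
Next gap: 10 days. Dec 24 2029 + 10 days = Jan 3 2030.

Jan 3 2030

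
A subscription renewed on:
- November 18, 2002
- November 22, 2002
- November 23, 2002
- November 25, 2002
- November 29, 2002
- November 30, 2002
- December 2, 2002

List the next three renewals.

Gaps: 4, 1, 2, 4, 1, 2 days — not constant, but cyclic with period 3.
The events fall on every Monday, Friday and Saturday.
Next Friday: December 6, 2002.
The following Saturday is December 7, 2002.
The following Monday is December 9, 2002.

December 6, 2002; December 7, 2002; December 9, 2002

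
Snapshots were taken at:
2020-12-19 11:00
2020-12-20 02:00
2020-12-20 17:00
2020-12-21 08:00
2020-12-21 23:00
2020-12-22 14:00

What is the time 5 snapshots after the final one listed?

2020-12-25 17:00

The interval is a steady 15 hours (15, 15, 15, 15, 15).
2020-12-22 14:00 + 15 h = 2020-12-23 05:00.
2020-12-23 05:00 + 15 h = 2020-12-23 20:00.
2020-12-23 20:00 + 15 h = 2020-12-24 11:00.
2020-12-24 11:00 + 15 h = 2020-12-25 02:00.
2020-12-25 02:00 + 15 h = 2020-12-25 17:00.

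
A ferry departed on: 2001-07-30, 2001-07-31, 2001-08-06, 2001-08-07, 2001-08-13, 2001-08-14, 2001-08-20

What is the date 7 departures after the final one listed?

2001-09-11

Every event lands on a Monday or Tuesday (gaps cycle 1, 6, 1, 6, 1, 6).
So the schedule is: every Monday and Tuesday.
Next Tuesday: 2001-08-21.
The following Monday is 2001-08-27.
The following Tuesday is 2001-08-28.
The following Monday is 2001-09-03.
Next Tuesday: 2001-09-04.
The following Monday is 2001-09-10.
The following Tuesday is 2001-09-11.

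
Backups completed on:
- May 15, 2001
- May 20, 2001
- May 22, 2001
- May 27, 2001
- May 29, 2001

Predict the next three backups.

Every event lands on a Tuesday or Sunday (gaps cycle 5, 2, 5, 2).
So the schedule is: every Tuesday and Sunday.
Next Sunday: June 3, 2001.
Next Tuesday: June 5, 2001.
The following Sunday is June 10, 2001.

June 3, 2001; June 5, 2001; June 10, 2001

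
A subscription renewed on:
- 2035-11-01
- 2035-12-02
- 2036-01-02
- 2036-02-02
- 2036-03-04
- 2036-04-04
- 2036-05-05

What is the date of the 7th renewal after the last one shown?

Gaps between consecutive events: 31, 31, 31, 31, 31, 31 days — a constant 31-day interval.
2036-05-05 + 31 days = 2036-06-05.
2036-06-05 + 31 days = 2036-07-06.
2036-07-06 + 31 days = 2036-08-06.
2036-08-06 + 31 days = 2036-09-06.
2036-09-06 + 31 days = 2036-10-07.
2036-10-07 + 31 days = 2036-11-07.
2036-11-07 + 31 days = 2036-12-08.

2036-12-08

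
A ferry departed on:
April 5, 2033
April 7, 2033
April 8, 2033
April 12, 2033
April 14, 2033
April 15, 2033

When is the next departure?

The gap pattern 2, 1, 4, 2, 1 repeats every 3 events.
These are the Tuesdays, Thursdays and Fridays of each week.
The following Tuesday is April 19, 2033.

April 19, 2033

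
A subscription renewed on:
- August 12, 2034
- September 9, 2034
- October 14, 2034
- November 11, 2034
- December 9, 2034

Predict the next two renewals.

January 13, 2035; February 10, 2035

All dates are Saturdays, 28, 35, 28, 28 days apart.
Specifically, the 2nd Saturday of each month.
2nd Saturday of January 2035: January 13, 2035.
February 2035 — 2nd Saturday is February 10, 2035.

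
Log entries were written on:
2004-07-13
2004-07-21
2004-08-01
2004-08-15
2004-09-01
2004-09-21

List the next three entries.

The spacing grows by 3 each time: 8, 11, 14, 17, 20 days.
Next gap: 23 days. 2004-09-21 + 23 days = 2004-10-14.
Next gap: 26 days. 2004-10-14 + 26 days = 2004-11-09.
Next gap: 29 days. 2004-11-09 + 29 days = 2004-12-08.

2004-10-14, 2004-11-09, 2004-12-08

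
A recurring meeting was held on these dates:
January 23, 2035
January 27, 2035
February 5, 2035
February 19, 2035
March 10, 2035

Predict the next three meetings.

April 3, 2035; May 2, 2035; June 5, 2035

Intervals are 4, 9, 14, 19 days — an arithmetic progression with common difference 5.
Next gap: 24 days. March 10, 2035 + 24 days = April 3, 2035.
Next gap: 29 days. April 3, 2035 + 29 days = May 2, 2035.
Next gap: 34 days. May 2, 2035 + 34 days = June 5, 2035.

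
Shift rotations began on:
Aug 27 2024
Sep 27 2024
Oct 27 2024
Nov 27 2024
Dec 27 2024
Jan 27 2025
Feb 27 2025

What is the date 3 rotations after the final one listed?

May 27 2025

The day-of-month is always 27 (31, 30, 31, 30, 31, 31 days between events).
So this recurs on the 27th of each month.
Next: March 2025 → Mar 27 2025.
April 2025: Apr 27 2025.
Next: May 2025 → May 27 2025.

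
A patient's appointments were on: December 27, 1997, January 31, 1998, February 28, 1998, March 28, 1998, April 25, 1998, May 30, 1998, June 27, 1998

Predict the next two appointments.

July 25, 1998; August 29, 1998

These are Saturdays with 35, 28, 28, 28, 35, 28-day gaps.
Each is the final Saturday of its month — January 31, 1998 is past the 28th, so '4th Saturday' doesn't fit.
July 1998 ends with Saturday July 25, 1998.
Last Saturday of August 1998: August 29, 1998.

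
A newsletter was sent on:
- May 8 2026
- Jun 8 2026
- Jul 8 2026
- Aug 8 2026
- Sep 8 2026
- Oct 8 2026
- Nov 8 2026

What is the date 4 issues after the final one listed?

Gaps: 31, 30, 31, 31, 30, 31 days — not constant. Every event is on the 8th of the month.
Pattern: the 8th of each month.
December 2026: Dec 8 2026.
January 2027: Jan 8 2027.
Next: February 2027 → Feb 8 2027.
March 2027: Mar 8 2027.

Mar 8 2027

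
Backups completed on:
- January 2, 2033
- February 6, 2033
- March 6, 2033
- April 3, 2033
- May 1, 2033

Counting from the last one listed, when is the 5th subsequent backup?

These are Sundays at 28- or 35-day spacing (35, 28, 28, 28).
The pattern: 1st Sunday of the month.
June 2033 — 1st Sunday is June 5, 2033.
July 2033 — 1st Sunday is July 3, 2033.
1st Sunday of August 2033: August 7, 2033.
1st Sunday of September 2033: September 4, 2033.
1st Sunday of October 2033: October 2, 2033.

October 2, 2033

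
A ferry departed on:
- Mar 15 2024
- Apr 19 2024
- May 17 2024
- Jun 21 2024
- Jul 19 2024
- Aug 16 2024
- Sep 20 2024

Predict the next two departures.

Oct 18 2024, Nov 15 2024

These are Fridays at 28- or 35-day spacing (35, 28, 35, 28, 28, 35).
The pattern: 3rd Friday of the month.
3rd Friday of October 2024: Oct 18 2024.
3rd Friday of November 2024: Nov 15 2024.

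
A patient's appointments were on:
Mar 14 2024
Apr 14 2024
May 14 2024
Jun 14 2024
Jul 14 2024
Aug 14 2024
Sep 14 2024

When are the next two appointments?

Oct 14 2024, Nov 14 2024

Each date is the 14th; the gaps (31, 30, 31, 30, 31, 31) track the month lengths.
The rule is the 14th of each month.
October 2024: Oct 14 2024.
November 2024: Nov 14 2024.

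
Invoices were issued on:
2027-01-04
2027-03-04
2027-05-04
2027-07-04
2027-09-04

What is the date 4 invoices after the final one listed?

Gaps: 59, 61, 61, 62 days — not constant. Every event is on the 4th of the month.
Pattern: the 4th of every 2 months.
November 2027: 2027-11-04.
January 2028: 2028-01-04.
March 2028: 2028-03-04.
Next: May 2028 → 2028-05-04.

2028-05-04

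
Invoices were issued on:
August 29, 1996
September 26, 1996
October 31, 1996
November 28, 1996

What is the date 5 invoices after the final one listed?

Every date is a Thursday; gaps 28, 35, 28 days.
Each is the last Thursday of its month (at least one falls on the 29th or later, ruling out '4th Thursday').
Last Thursday of December 1996: December 26, 1996.
Last Thursday of January 1997: January 30, 1997.
Last Thursday of February 1997: February 27, 1997.
March 1997 ends with Thursday March 27, 1997.
Last Thursday of April 1997: April 24, 1997.

April 24, 1997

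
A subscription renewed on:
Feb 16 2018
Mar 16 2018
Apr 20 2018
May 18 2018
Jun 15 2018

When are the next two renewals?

Jul 20 2018, Aug 17 2018

These are Fridays at 28- or 35-day spacing (28, 35, 28, 28).
The pattern: 3rd Friday of the month.
3rd Friday of July 2018: Jul 20 2018.
August 2018 — 3rd Friday is Aug 17 2018.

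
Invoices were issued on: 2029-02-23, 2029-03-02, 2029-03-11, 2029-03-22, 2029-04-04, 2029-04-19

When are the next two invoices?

2029-05-06, 2029-05-25

Gaps: 7, 9, 11, 13, 15 days — each gap is 2 larger than the previous one.
Next gap: 17 days. 2029-04-19 + 17 days = 2029-05-06.
Next gap: 19 days. 2029-05-06 + 19 days = 2029-05-25.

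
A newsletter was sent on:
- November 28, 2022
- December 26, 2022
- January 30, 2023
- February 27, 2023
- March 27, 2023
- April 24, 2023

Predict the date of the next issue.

These are Mondays with 28, 35, 28, 28, 28-day gaps.
Each is the final Monday of its month — January 30, 2023 is past the 28th, so '4th Monday' doesn't fit.
Last Monday of May 2023: May 29, 2023.

May 29, 2023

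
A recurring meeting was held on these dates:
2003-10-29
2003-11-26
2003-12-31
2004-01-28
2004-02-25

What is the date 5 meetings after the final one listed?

2004-07-28

All Wednesdays; the gaps (28, 35, 28, 28) vary with month length.
This is the last Wednesday of each month.
Last Wednesday of March 2004: 2004-03-31.
Last Wednesday of April 2004: 2004-04-28.
May 2004 ends with Wednesday 2004-05-26.
Last Wednesday of June 2004: 2004-06-30.
Last Wednesday of July 2004: 2004-07-28.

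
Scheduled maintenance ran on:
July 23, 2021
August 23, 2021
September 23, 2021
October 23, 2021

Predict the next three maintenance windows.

Each date is the 23rd; the gaps (31, 31, 30) track the month lengths.
The rule is the 23rd of each month.
November 2021: November 23, 2021.
December 2021: December 23, 2021.
January 2022: January 23, 2022.

November 23, 2021; December 23, 2021; January 23, 2022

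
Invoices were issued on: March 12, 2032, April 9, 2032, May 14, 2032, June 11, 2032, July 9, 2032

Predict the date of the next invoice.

Gaps: 28, 35, 28, 28 days — a mix of 28 and 35. Every date is a Friday.
Each is the 2nd Friday of its month.
August 2032 — 2nd Friday is August 13, 2032.

August 13, 2032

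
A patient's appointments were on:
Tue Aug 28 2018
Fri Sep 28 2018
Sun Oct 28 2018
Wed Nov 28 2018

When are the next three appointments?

Gaps: 31, 30, 31 days — not constant. Every event is on the 28th of the month.
Pattern: the 28th of each month.
Next: December 2018 → Fri Dec 28 2018.
Next: January 2019 → Mon Jan 28 2019.
February 2019: Thu Feb 28 2019.

Fri Dec 28 2018, Mon Jan 28 2019, Thu Feb 28 2019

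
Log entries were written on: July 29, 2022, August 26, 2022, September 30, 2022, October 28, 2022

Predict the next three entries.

These are Fridays with 28, 35, 28-day gaps.
Each is the final Friday of its month — July 29, 2022 is past the 28th, so '4th Friday' doesn't fit.
November 2022 ends with Friday November 25, 2022.
December 2022 ends with Friday December 30, 2022.
Last Friday of January 2023: January 27, 2023.

November 25, 2022; December 30, 2022; January 27, 2023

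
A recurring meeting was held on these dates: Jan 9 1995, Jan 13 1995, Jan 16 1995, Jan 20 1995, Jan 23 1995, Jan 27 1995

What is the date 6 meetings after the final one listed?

Every event lands on a Monday or Friday (gaps cycle 4, 3, 4, 3, 4).
So the schedule is: every Monday and Friday.
The following Monday is Jan 30 1995.
The following Friday is Feb 3 1995.
The following Monday is Feb 6 1995.
Next Friday: Feb 10 1995.
The following Monday is Feb 13 1995.
The following Friday is Feb 17 1995.

Feb 17 1995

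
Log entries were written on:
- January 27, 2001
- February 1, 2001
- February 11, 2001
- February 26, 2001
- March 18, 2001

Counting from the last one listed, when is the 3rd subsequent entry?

The spacing grows by 5 each time: 5, 10, 15, 20 days.
Next gap: 25 days. March 18, 2001 + 25 days = April 12, 2001.
Next gap: 30 days. April 12, 2001 + 30 days = May 12, 2001.
Next gap: 35 days. May 12, 2001 + 35 days = June 16, 2001.

June 16, 2001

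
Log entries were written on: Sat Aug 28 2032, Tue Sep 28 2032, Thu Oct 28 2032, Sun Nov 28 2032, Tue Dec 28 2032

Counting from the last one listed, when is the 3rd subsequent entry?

Mon Mar 28 2033

The day-of-month is always 28 (31, 30, 31, 30 days between events).
So this recurs on the 28th of each month.
Next: January 2033 → Fri Jan 28 2033.
February 2033: Mon Feb 28 2033.
Next: March 2033 → Mon Mar 28 2033.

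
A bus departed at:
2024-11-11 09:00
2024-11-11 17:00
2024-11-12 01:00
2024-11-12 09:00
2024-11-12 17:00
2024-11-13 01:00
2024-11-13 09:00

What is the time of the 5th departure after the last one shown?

2024-11-15 01:00

Gaps: 8, 8, 8, 8, 8, 8 hours — each event is 8 hours after the previous one.
2024-11-13 09:00 + 8 h = 2024-11-13 17:00.
2024-11-13 17:00 + 8 h = 2024-11-14 01:00.
2024-11-14 01:00 + 8 h = 2024-11-14 09:00.
2024-11-14 09:00 + 8 h = 2024-11-14 17:00.
2024-11-14 17:00 + 8 h = 2024-11-15 01:00.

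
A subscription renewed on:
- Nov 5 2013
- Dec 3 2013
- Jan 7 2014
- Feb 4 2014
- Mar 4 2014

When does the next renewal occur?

These are Tuesdays at 28- or 35-day spacing (28, 35, 28, 28).
The pattern: 1st Tuesday of the month.
1st Tuesday of April 2014: Apr 1 2014.

Apr 1 2014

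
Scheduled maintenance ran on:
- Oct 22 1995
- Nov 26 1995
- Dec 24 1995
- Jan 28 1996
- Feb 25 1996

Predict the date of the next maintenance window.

All dates are Sundays, 35, 28, 35, 28 days apart.
Specifically, the 4th Sunday of each month.
4th Sunday of March 1996: Mar 24 1996.

Mar 24 1996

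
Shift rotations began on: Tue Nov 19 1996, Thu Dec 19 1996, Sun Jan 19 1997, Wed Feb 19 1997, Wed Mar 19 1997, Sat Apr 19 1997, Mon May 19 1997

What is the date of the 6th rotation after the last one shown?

Wed Nov 19 1997

Each date is the 19th; the gaps (30, 31, 31, 28, 31, 30) track the month lengths.
The rule is the 19th of each month.
Next: June 1997 → Thu Jun 19 1997.
Next: July 1997 → Sat Jul 19 1997.
Next: August 1997 → Tue Aug 19 1997.
September 1997: Fri Sep 19 1997.
October 1997: Sun Oct 19 1997.
Next: November 1997 → Wed Nov 19 1997.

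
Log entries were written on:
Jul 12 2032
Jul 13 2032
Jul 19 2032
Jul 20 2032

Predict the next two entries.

Jul 26 2032, Jul 27 2032

The gap pattern 1, 6, 1 repeats every 2 events.
These are the Mondays and Tuesdays of each week.
The following Monday is Jul 26 2032.
Next Tuesday: Jul 27 2032.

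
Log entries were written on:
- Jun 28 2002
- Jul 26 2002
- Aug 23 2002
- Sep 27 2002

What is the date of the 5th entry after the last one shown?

Feb 28 2003

All dates are Fridays, 28, 28, 35 days apart.
Specifically, the 4th Friday of each month.
October 2002 — 4th Friday is Oct 25 2002.
November 2002 — 4th Friday is Nov 22 2002.
4th Friday of December 2002: Dec 27 2002.
January 2003 — 4th Friday is Jan 24 2003.
February 2003 — 4th Friday is Feb 28 2003.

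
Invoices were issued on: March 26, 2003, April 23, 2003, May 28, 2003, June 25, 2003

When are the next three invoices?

These are Wednesdays at 28- or 35-day spacing (28, 35, 28).
The pattern: 4th Wednesday of the month.
July 2003 — 4th Wednesday is July 23, 2003.
August 2003 — 4th Wednesday is August 27, 2003.
September 2003 — 4th Wednesday is September 24, 2003.

July 23, 2003; August 27, 2003; September 24, 2003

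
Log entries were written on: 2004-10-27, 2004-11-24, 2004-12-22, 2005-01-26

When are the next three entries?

2005-02-23, 2005-03-23, 2005-04-27

Gaps: 28, 28, 35 days — a mix of 28 and 35. Every date is a Wednesday.
Each is the 4th Wednesday of its month.
February 2005 — 4th Wednesday is 2005-02-23.
4th Wednesday of March 2005: 2005-03-23.
April 2005 — 4th Wednesday is 2005-04-27.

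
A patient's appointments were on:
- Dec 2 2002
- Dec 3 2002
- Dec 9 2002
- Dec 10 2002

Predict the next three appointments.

Gaps: 1, 6, 1 days — not constant, but cyclic with period 2.
The events fall on every Monday and Tuesday.
The following Monday is Dec 16 2002.
The following Tuesday is Dec 17 2002.
Next Monday: Dec 23 2002.

Dec 16 2002, Dec 17 2002, Dec 23 2002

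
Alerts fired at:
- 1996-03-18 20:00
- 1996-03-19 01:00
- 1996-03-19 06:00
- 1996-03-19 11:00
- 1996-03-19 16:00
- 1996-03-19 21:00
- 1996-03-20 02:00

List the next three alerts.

1996-03-20 07:00, 1996-03-20 12:00, 1996-03-20 17:00

Gaps: 5, 5, 5, 5, 5, 5 hours — each event is 5 hours after the previous one.
1996-03-20 02:00 + 5 h = 1996-03-20 07:00.
1996-03-20 07:00 + 5 h = 1996-03-20 12:00.
1996-03-20 12:00 + 5 h = 1996-03-20 17:00.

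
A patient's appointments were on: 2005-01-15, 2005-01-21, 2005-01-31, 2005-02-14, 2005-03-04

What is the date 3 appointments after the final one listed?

Intervals are 6, 10, 14, 18 days — an arithmetic progression with common difference 4.
Next gap: 22 days. 2005-03-04 + 22 days = 2005-03-26.
Next gap: 26 days. 2005-03-26 + 26 days = 2005-04-21.
Next gap: 30 days. 2005-04-21 + 30 days = 2005-05-21.

2005-05-21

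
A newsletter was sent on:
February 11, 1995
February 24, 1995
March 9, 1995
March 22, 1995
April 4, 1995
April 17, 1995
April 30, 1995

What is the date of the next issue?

Every event comes 13 days after the last (13, 13, 13, 13, 13, 13).
April 30, 1995 + 13 days = May 13, 1995.

May 13, 1995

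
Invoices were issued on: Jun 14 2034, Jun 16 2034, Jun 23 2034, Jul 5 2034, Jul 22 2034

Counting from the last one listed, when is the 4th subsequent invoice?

Nov 17 2034

Gaps: 2, 7, 12, 17 days — each gap is 5 larger than the previous one.
Next gap: 22 days. Jul 22 2034 + 22 days = Aug 13 2034.
Next gap: 27 days. Aug 13 2034 + 27 days = Sep 9 2034.
Next gap: 32 days. Sep 9 2034 + 32 days = Oct 11 2034.
Next gap: 37 days. Oct 11 2034 + 37 days = Nov 17 2034.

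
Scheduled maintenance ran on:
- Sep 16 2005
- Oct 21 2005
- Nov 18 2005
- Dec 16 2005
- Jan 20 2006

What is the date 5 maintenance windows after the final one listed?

Jun 16 2006

These are Fridays at 28- or 35-day spacing (35, 28, 28, 35).
The pattern: 3rd Friday of the month.
February 2006 — 3rd Friday is Feb 17 2006.
3rd Friday of March 2006: Mar 17 2006.
3rd Friday of April 2006: Apr 21 2006.
May 2006 — 3rd Friday is May 19 2006.
3rd Friday of June 2006: Jun 16 2006.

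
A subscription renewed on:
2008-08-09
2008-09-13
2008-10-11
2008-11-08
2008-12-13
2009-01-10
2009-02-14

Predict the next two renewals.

All dates are Saturdays, 35, 28, 28, 35, 28, 35 days apart.
Specifically, the 2nd Saturday of each month.
2nd Saturday of March 2009: 2009-03-14.
2nd Saturday of April 2009: 2009-04-11.

2009-03-14, 2009-04-11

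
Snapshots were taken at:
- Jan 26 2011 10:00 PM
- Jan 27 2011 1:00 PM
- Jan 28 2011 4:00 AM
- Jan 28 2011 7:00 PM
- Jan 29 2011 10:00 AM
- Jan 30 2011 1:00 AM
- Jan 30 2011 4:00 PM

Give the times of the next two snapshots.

Jan 31 2011 7:00 AM, Jan 31 2011 10:00 PM

Spacing: 15, 15, 15, 15, 15, 15 h — constant 15 h.
Jan 30 2011 4:00 PM + 15 h = Jan 31 2011 7:00 AM.
Jan 31 2011 7:00 AM + 15 h = Jan 31 2011 10:00 PM.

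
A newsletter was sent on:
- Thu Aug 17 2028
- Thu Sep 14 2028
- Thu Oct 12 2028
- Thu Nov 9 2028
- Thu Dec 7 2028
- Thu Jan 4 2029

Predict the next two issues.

Thu Feb 1 2029, Thu Mar 1 2029

Gaps between consecutive events: 28, 28, 28, 28, 28 days — a constant 28-day interval.
Thu Jan 4 2029 + 28 days = Thu Feb 1 2029.
Thu Feb 1 2029 + 28 days = Thu Mar 1 2029.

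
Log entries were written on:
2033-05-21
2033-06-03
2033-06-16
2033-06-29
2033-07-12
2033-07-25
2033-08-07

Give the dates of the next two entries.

2033-08-20, 2033-09-02

Gaps between consecutive events: 13, 13, 13, 13, 13, 13 days — a constant 13-day interval.
2033-08-07 + 13 days = 2033-08-20.
2033-08-20 + 13 days = 2033-09-02.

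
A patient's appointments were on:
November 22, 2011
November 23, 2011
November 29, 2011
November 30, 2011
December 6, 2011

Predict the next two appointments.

December 7, 2011; December 13, 2011

Every event lands on a Tuesday or Wednesday (gaps cycle 1, 6, 1, 6).
So the schedule is: every Tuesday and Wednesday.
Next Wednesday: December 7, 2011.
Next Tuesday: December 13, 2011.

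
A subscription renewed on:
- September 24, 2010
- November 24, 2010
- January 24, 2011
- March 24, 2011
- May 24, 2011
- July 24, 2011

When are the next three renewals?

Gaps: 61, 61, 59, 61, 61 days — not constant. Every event is on the 24th of the month.
Pattern: the 24th of every 2 months.
September 2011: September 24, 2011.
Next: November 2011 → November 24, 2011.
January 2012: January 24, 2012.

September 24, 2011; November 24, 2011; January 24, 2012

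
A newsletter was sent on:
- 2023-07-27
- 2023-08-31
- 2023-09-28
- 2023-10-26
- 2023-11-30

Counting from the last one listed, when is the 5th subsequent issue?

Every date is a Thursday; gaps 35, 28, 28, 35 days.
Each is the last Thursday of its month (at least one falls on the 29th or later, ruling out '4th Thursday').
December 2023 ends with Thursday 2023-12-28.
Last Thursday of January 2024: 2024-01-25.
Last Thursday of February 2024: 2024-02-29.
March 2024 ends with Thursday 2024-03-28.
Last Thursday of April 2024: 2024-04-25.

2024-04-25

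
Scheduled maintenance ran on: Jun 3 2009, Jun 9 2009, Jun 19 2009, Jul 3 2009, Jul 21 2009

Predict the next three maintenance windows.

Aug 12 2009, Sep 7 2009, Oct 7 2009

The spacing grows by 4 each time: 6, 10, 14, 18 days.
Next gap: 22 days. Jul 21 2009 + 22 days = Aug 12 2009.
Next gap: 26 days. Aug 12 2009 + 26 days = Sep 7 2009.
Next gap: 30 days. Sep 7 2009 + 30 days = Oct 7 2009.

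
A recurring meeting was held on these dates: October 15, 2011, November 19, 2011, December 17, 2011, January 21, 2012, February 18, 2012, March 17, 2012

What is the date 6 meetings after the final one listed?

September 15, 2012

Gaps: 35, 28, 35, 28, 28 days — a mix of 28 and 35. Every date is a Saturday.
Each is the 3rd Saturday of its month.
3rd Saturday of April 2012: April 21, 2012.
3rd Saturday of May 2012: May 19, 2012.
June 2012 — 3rd Saturday is June 16, 2012.
July 2012 — 3rd Saturday is July 21, 2012.
3rd Saturday of August 2012: August 18, 2012.
September 2012 — 3rd Saturday is September 15, 2012.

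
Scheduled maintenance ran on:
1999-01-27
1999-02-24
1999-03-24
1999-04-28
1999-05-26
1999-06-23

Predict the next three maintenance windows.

Gaps: 28, 28, 35, 28, 28 days — a mix of 28 and 35. Every date is a Wednesday.
Each is the 4th Wednesday of its month.
July 1999 — 4th Wednesday is 1999-07-28.
4th Wednesday of August 1999: 1999-08-25.
4th Wednesday of September 1999: 1999-09-22.

1999-07-28, 1999-08-25, 1999-09-22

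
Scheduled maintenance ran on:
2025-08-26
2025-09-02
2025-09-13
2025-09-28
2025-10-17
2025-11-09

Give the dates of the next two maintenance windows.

2025-12-06, 2026-01-06

Gaps: 7, 11, 15, 19, 23 days — each gap is 4 larger than the previous one.
Next gap: 27 days. 2025-11-09 + 27 days = 2025-12-06.
Next gap: 31 days. 2025-12-06 + 31 days = 2026-01-06.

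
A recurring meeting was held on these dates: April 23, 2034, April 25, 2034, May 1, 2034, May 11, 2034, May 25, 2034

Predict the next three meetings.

June 12, 2034; July 4, 2034; July 30, 2034

Intervals are 2, 6, 10, 14 days — an arithmetic progression with common difference 4.
Next gap: 18 days. May 25, 2034 + 18 days = June 12, 2034.
Next gap: 22 days. June 12, 2034 + 22 days = July 4, 2034.
Next gap: 26 days. July 4, 2034 + 26 days = July 30, 2034.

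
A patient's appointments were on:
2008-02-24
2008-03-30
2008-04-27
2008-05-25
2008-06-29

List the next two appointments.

Every date is a Sunday; gaps 35, 28, 28, 35 days.
Each is the last Sunday of its month (at least one falls on the 29th or later, ruling out '4th Sunday').
July 2008 ends with Sunday 2008-07-27.
Last Sunday of August 2008: 2008-08-31.

2008-07-27, 2008-08-31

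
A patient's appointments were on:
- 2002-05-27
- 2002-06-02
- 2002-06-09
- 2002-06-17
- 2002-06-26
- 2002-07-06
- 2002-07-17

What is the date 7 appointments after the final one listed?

2002-10-30

Gaps: 6, 7, 8, 9, 10, 11 days — each gap is 1 larger than the previous one.
Next gap: 12 days. 2002-07-17 + 12 days = 2002-07-29.
Next gap: 13 days. 2002-07-29 + 13 days = 2002-08-11.
Next gap: 14 days. 2002-08-11 + 14 days = 2002-08-25.
Next gap: 15 days. 2002-08-25 + 15 days = 2002-09-09.
Next gap: 16 days. 2002-09-09 + 16 days = 2002-09-25.
Next gap: 17 days. 2002-09-25 + 17 days = 2002-10-12.
Next gap: 18 days. 2002-10-12 + 18 days = 2002-10-30.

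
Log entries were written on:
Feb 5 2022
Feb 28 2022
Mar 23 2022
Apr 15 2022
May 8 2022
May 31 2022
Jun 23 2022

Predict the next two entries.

The spacing is 23, 23, 23, 23, 23, 23 days — always 23 days.
Jun 23 2022 + 23 days = Jul 16 2022.
Jul 16 2022 + 23 days = Aug 8 2022.

Jul 16 2022, Aug 8 2022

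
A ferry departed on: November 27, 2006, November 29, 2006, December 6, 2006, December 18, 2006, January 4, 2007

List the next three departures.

Gaps: 2, 7, 12, 17 days — each gap is 5 larger than the previous one.
Next gap: 22 days. January 4, 2007 + 22 days = January 26, 2007.
Next gap: 27 days. January 26, 2007 + 27 days = February 22, 2007.
Next gap: 32 days. February 22, 2007 + 32 days = March 26, 2007.

January 26, 2007; February 22, 2007; March 26, 2007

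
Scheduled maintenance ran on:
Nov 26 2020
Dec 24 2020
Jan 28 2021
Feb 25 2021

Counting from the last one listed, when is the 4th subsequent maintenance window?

Gaps: 28, 35, 28 days — a mix of 28 and 35. Every date is a Thursday.
Each is the 4th Thursday of its month.
March 2021 — 4th Thursday is Mar 25 2021.
4th Thursday of April 2021: Apr 22 2021.
May 2021 — 4th Thursday is May 27 2021.
4th Thursday of June 2021: Jun 24 2021.

Jun 24 2021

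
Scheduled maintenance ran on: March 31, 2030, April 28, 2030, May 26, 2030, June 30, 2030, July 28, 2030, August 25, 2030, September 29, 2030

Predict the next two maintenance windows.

October 27, 2030; November 24, 2030

Every date is a Sunday; gaps 28, 28, 35, 28, 28, 35 days.
Each is the last Sunday of its month (at least one falls on the 29th or later, ruling out '4th Sunday').
October 2030 ends with Sunday October 27, 2030.
Last Sunday of November 2030: November 24, 2030.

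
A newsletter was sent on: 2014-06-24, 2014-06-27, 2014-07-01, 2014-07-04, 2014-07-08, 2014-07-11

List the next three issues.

The gap pattern 3, 4, 3, 4, 3 repeats every 2 events.
These are the Tuesdays and Fridays of each week.
Next Tuesday: 2014-07-15.
Next Friday: 2014-07-18.
Next Tuesday: 2014-07-22.

2014-07-15, 2014-07-18, 2014-07-22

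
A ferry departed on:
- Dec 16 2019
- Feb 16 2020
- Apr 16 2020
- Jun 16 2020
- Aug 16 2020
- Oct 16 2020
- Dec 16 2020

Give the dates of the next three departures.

Feb 16 2021, Apr 16 2021, Jun 16 2021

The day-of-month is always 16 (62, 60, 61, 61, 61, 61 days between events).
So this recurs on the 16th of every 2 months.
February 2021: Feb 16 2021.
Next: April 2021 → Apr 16 2021.
June 2021: Jun 16 2021.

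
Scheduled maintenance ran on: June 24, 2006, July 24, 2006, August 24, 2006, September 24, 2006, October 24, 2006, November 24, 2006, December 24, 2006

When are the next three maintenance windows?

Gaps: 30, 31, 31, 30, 31, 30 days — not constant. Every event is on the 24th of the month.
Pattern: the 24th of each month.
January 2007: January 24, 2007.
February 2007: February 24, 2007.
March 2007: March 24, 2007.

January 24, 2007; February 24, 2007; March 24, 2007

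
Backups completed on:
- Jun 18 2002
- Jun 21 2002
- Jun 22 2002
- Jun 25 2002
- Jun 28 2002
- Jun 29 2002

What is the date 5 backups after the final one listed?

Jul 12 2002

The gap pattern 3, 1, 3, 3, 1 repeats every 3 events.
These are the Tuesdays, Fridays and Saturdays of each week.
The following Tuesday is Jul 2 2002.
Next Friday: Jul 5 2002.
Next Saturday: Jul 6 2002.
Next Tuesday: Jul 9 2002.
Next Friday: Jul 12 2002.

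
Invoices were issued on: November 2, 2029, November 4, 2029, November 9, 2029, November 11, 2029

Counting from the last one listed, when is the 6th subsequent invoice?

Every event lands on a Friday or Sunday (gaps cycle 2, 5, 2).
So the schedule is: every Friday and Sunday.
Next Friday: November 16, 2029.
The following Sunday is November 18, 2029.
The following Friday is November 23, 2029.
The following Sunday is November 25, 2029.
The following Friday is November 30, 2029.
The following Sunday is December 2, 2029.

December 2, 2029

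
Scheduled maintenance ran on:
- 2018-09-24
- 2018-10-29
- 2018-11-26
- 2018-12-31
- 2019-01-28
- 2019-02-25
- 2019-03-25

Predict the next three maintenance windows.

2019-04-29, 2019-05-27, 2019-06-24

These are Mondays with 35, 28, 35, 28, 28, 28-day gaps.
Each is the final Monday of its month — 2018-10-29 is past the 28th, so '4th Monday' doesn't fit.
April 2019 ends with Monday 2019-04-29.
May 2019 ends with Monday 2019-05-27.
June 2019 ends with Monday 2019-06-24.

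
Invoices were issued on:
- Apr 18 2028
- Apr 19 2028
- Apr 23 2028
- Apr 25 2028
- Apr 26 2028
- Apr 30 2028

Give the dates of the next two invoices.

May 2 2028, May 3 2028

The gap pattern 1, 4, 2, 1, 4 repeats every 3 events.
These are the Tuesdays, Wednesdays and Sundays of each week.
Next Tuesday: May 2 2028.
Next Wednesday: May 3 2028.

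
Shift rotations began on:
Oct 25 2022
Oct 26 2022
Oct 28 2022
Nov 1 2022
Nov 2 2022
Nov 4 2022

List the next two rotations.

Nov 8 2022, Nov 9 2022

The gap pattern 1, 2, 4, 1, 2 repeats every 3 events.
These are the Tuesdays, Wednesdays and Fridays of each week.
The following Tuesday is Nov 8 2022.
Next Wednesday: Nov 9 2022.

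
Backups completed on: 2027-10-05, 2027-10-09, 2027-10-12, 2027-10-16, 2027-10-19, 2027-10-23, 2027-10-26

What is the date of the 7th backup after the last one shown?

Gaps: 4, 3, 4, 3, 4, 3 days — not constant, but cyclic with period 2.
The events fall on every Tuesday and Saturday.
Next Saturday: 2027-10-30.
Next Tuesday: 2027-11-02.
Next Saturday: 2027-11-06.
Next Tuesday: 2027-11-09.
The following Saturday is 2027-11-13.
Next Tuesday: 2027-11-16.
The following Saturday is 2027-11-20.

2027-11-20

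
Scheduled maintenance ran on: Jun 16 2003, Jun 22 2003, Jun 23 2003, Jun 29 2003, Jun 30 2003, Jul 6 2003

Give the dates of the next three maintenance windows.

Jul 7 2003, Jul 13 2003, Jul 14 2003

Every event lands on a Monday or Sunday (gaps cycle 6, 1, 6, 1, 6).
So the schedule is: every Monday and Sunday.
Next Monday: Jul 7 2003.
Next Sunday: Jul 13 2003.
Next Monday: Jul 14 2003.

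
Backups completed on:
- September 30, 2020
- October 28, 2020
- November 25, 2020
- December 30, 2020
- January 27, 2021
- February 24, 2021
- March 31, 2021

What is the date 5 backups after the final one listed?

All Wednesdays; the gaps (28, 28, 35, 28, 28, 35) vary with month length.
This is the last Wednesday of each month.
April 2021 ends with Wednesday April 28, 2021.
Last Wednesday of May 2021: May 26, 2021.
Last Wednesday of June 2021: June 30, 2021.
July 2021 ends with Wednesday July 28, 2021.
Last Wednesday of August 2021: August 25, 2021.

August 25, 2021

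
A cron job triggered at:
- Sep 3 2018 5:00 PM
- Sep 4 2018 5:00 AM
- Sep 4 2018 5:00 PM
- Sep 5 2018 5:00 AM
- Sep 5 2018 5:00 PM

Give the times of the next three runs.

Sep 6 2018 5:00 AM, Sep 6 2018 5:00 PM, Sep 7 2018 5:00 AM

The interval is a steady 12 hours (12, 12, 12, 12).
Sep 5 2018 5:00 PM + 12 h = Sep 6 2018 5:00 AM.
Sep 6 2018 5:00 AM + 12 h = Sep 6 2018 5:00 PM.
Sep 6 2018 5:00 PM + 12 h = Sep 7 2018 5:00 AM.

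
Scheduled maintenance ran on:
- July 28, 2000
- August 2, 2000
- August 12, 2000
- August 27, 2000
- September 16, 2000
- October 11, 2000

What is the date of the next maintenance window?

November 10, 2000

The spacing grows by 5 each time: 5, 10, 15, 20, 25 days.
Next gap: 30 days. October 11, 2000 + 30 days = November 10, 2000.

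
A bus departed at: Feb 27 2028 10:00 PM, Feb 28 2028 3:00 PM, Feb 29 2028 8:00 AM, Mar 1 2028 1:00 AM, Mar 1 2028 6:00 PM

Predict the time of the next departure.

Mar 2 2028 11:00 AM

Spacing: 17, 17, 17, 17 h — constant 17 h.
Mar 1 2028 6:00 PM + 17 h = Mar 2 2028 11:00 AM.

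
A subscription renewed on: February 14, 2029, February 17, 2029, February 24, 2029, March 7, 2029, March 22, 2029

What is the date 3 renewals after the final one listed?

The spacing grows by 4 each time: 3, 7, 11, 15 days.
Next gap: 19 days. March 22, 2029 + 19 days = April 10, 2029.
Next gap: 23 days. April 10, 2029 + 23 days = May 3, 2029.
Next gap: 27 days. May 3, 2029 + 27 days = May 30, 2029.

May 30, 2029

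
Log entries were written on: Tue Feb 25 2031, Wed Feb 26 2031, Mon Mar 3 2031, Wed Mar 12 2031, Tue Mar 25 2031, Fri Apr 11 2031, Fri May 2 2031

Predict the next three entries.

Tue May 27 2031, Wed Jun 25 2031, Mon Jul 28 2031

The spacing grows by 4 each time: 1, 5, 9, 13, 17, 21 days.
Next gap: 25 days. Fri May 2 2031 + 25 days = Tue May 27 2031.
Next gap: 29 days. Tue May 27 2031 + 29 days = Wed Jun 25 2031.
Next gap: 33 days. Wed Jun 25 2031 + 33 days = Mon Jul 28 2031.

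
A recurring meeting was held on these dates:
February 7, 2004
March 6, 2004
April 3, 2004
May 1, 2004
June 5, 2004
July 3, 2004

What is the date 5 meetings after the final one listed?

All dates are Saturdays, 28, 28, 28, 35, 28 days apart.
Specifically, the 1st Saturday of each month.
1st Saturday of August 2004: August 7, 2004.
September 2004 — 1st Saturday is September 4, 2004.
1st Saturday of October 2004: October 2, 2004.
1st Saturday of November 2004: November 6, 2004.
December 2004 — 1st Saturday is December 4, 2004.

December 4, 2004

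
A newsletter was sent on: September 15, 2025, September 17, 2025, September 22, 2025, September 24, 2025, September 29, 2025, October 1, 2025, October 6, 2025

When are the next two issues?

Every event lands on a Monday or Wednesday (gaps cycle 2, 5, 2, 5, 2, 5).
So the schedule is: every Monday and Wednesday.
The following Wednesday is October 8, 2025.
Next Monday: October 13, 2025.

October 8, 2025; October 13, 2025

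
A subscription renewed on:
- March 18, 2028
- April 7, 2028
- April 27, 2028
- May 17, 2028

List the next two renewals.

June 6, 2028; June 26, 2028

Gaps between consecutive events: 20, 20, 20 days — a constant 20-day interval.
May 17, 2028 + 20 days = June 6, 2028.
June 6, 2028 + 20 days = June 26, 2028.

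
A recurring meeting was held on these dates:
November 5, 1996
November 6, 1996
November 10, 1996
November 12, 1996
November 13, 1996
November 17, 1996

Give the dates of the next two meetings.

November 19, 1996; November 20, 1996

The gap pattern 1, 4, 2, 1, 4 repeats every 3 events.
These are the Tuesdays, Wednesdays and Sundays of each week.
Next Tuesday: November 19, 1996.
The following Wednesday is November 20, 1996.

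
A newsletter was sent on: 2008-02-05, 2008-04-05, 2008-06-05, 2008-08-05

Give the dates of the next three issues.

The day-of-month is always 5 (60, 61, 61 days between events).
So this recurs on the 5th of every 2 months.
Next: October 2008 → 2008-10-05.
Next: December 2008 → 2008-12-05.
February 2009: 2009-02-05.

2008-10-05, 2008-12-05, 2009-02-05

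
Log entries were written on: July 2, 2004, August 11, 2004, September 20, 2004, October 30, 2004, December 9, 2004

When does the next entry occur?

January 18, 2005

Gaps between consecutive events: 40, 40, 40, 40 days — a constant 40-day interval.
December 9, 2004 + 40 days = January 18, 2005.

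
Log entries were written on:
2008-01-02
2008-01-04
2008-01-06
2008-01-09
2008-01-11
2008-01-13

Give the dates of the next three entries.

2008-01-16, 2008-01-18, 2008-01-20

The gap pattern 2, 2, 3, 2, 2 repeats every 3 events.
These are the Wednesdays, Fridays and Sundays of each week.
Next Wednesday: 2008-01-16.
Next Friday: 2008-01-18.
The following Sunday is 2008-01-20.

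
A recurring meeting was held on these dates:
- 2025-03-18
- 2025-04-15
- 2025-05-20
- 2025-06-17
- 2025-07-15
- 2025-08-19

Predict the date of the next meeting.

2025-09-16

All dates are Tuesdays, 28, 35, 28, 28, 35 days apart.
Specifically, the 3rd Tuesday of each month.
September 2025 — 3rd Tuesday is 2025-09-16.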